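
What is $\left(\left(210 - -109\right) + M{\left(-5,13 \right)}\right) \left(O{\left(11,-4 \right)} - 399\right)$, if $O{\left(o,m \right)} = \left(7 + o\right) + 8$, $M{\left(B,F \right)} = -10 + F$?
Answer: $-120106$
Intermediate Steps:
$O{\left(o,m \right)} = 15 + o$
$\left(\left(210 - -109\right) + M{\left(-5,13 \right)}\right) \left(O{\left(11,-4 \right)} - 399\right) = \left(\left(210 - -109\right) + \left(-10 + 13\right)\right) \left(\left(15 + 11\right) - 399\right) = \left(\left(210 + 109\right) + 3\right) \left(26 - 399\right) = \left(319 + 3\right) \left(-373\right) = 322 \left(-373\right) = -120106$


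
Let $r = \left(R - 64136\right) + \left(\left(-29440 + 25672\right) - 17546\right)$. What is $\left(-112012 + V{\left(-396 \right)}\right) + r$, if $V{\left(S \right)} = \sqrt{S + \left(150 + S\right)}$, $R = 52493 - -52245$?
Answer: $-92724 + i \sqrt{642} \approx -92724.0 + 25.338 i$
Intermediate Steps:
$R = 104738$ ($R = 52493 + 52245 = 104738$)
$V{\left(S \right)} = \sqrt{150 + 2 S}$
$r = 19288$ ($r = \left(104738 - 64136\right) + \left(\left(-29440 + 25672\right) - 17546\right) = 40602 - 21314 = 19288$)
$\left(-112012 + V{\left(-396 \right)}\right) + r = \left(-112012 + \sqrt{150 + 2 \left(-396\right)}\right) + 19288 = \left(-112012 + \sqrt{150 - 792}\right) + 19288 = \left(-112012 + \sqrt{-642}\right) + 19288 = \left(-112012 + i \sqrt{642}\right) + 19288 = -92724 + i \sqrt{642}$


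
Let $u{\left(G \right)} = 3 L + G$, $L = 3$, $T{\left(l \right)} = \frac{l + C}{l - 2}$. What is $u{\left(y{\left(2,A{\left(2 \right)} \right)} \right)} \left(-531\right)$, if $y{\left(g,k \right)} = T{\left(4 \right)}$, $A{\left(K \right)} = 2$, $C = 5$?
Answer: $- \frac{14337}{2} \approx -7168.5$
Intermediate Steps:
$T{\left(l \right)} = \frac{5 + l}{-2 + l}$ ($T{\left(l \right)} = \frac{l + 5}{l - 2} = \frac{5 + l}{-2 + l}$)
$y{\left(g,k \right)} = \frac{9}{2}$ ($y{\left(g,k \right)} = \frac{5 + 4}{-2 + 4} = \frac{1}{2} \cdot 9 = \frac{9}{2}$)
$u{\left(G \right)} = 9 + G$ ($u{\left(G \right)} = 3 \cdot 3 + G = 9 + G$)
$u{\left(y{\left(2,A{\left(2 \right)} \right)} \right)} \left(-531\right) = \left(9 + \frac{9}{2}\right) \left(-531\right) = \frac{27}{2} \left(-531\right) = - \frac{14337}{2}$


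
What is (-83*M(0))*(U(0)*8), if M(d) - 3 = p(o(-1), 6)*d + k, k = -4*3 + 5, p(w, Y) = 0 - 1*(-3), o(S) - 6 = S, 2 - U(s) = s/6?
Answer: 5312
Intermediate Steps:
U(s) = 2 - s/6
o(S) = 6 + S
p(w, Y) = 3 (p(w, Y) = 0 + 3 = 3)
k = -7 (k = -12 + 5 = -7)
M(d) = -4 + 3*d (M(d) = 3 + (3*d - 7) = 3 + (-7 + 3*d) = -4 + 3*d)
(-83*M(0))*(U(0)*8) = (-83*(-4 + 3*0))*((2 - ⅙*0)*8) = (-83*(-4 + 0))*((2 + 0)*8) = (-83*(-4))*(2*8) = 332*16 = 5312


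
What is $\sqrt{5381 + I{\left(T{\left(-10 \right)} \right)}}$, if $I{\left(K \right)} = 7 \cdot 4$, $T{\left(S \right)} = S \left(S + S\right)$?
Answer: $3 \sqrt{601} \approx 73.546$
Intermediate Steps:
$T{\left(S \right)} = 2 S^{2}$ ($T{\left(S \right)} = S 2 S = 2 S^{2}$)
$I{\left(K \right)} = 28$
$\sqrt{5381 + I{\left(T{\left(-10 \right)} \right)}} = \sqrt{5381 + 28} = \sqrt{5409} = 3 \sqrt{601}$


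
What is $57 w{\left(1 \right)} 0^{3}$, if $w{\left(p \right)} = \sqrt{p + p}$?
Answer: $0$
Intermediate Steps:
$w{\left(p \right)} = \sqrt{2} \sqrt{p}$ ($w{\left(p \right)} = \sqrt{2 p} = \sqrt{2} \sqrt{p}$)
$57 w{\left(1 \right)} 0^{3} = 57 \sqrt{2} \sqrt{1} \cdot 0^{3} = 57 \sqrt{2} \cdot 1 \cdot 0 = 57 \sqrt{2} \cdot 0 = 0$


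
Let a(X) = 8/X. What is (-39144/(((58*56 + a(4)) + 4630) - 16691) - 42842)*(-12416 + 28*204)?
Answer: 843456425824/2937 ≈ 2.8718e+8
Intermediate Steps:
(-39144/(((58*56 + a(4)) + 4630) - 16691) - 42842)*(-12416 + 28*204) = (-39144/(((58*56 + 8/4) + 4630) - 16691) - 42842)*(-12416 + 28*204) = (-39144/(((3248 + 8*(¼)) + 4630) - 16691) - 42842)*(-12416 + 5712) = (-39144/(((3248 + 2) + 4630) - 16691) - 42842)*(-6704) = (-39144/((3250 + 4630) - 16691) - 42842)*(-6704) = (-39144/(7880 - 16691) - 42842)*(-6704) = (-39144/(-8811) - 42842)*(-6704) = (-39144*(-1/8811) - 42842)*(-6704) = (13048/2937 - 42842)*(-6704) = -125813906/2937*(-6704) = 843456425824/2937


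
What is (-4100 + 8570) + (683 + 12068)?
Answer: 17221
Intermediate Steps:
(-4100 + 8570) + (683 + 12068) = 4470 + 12751 = 17221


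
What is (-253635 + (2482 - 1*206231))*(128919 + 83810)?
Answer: -97298840936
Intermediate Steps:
(-253635 + (2482 - 1*206231))*(128919 + 83810) = (-253635 + (2482 - 206231))*212729 = (-253635 - 203749)*212729 = -457384*212729 = -97298840936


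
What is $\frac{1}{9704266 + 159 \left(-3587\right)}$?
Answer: $\frac{1}{9133933} \approx 1.0948 \cdot 10^{-7}$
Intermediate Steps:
$\frac{1}{9704266 + 159 \left(-3587\right)} = \frac{1}{9704266 - 570333} = \frac{1}{9133933}$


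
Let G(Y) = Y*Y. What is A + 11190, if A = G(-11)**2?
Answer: 25831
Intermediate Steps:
G(Y) = Y**2
A = 14641 (A = ((-11)**2)**2 = 121**2 = 14641)
A + 11190 = 14641 + 11190 = 25831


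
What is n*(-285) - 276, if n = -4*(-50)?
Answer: -57276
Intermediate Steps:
n = 200
n*(-285) - 276 = 200*(-285) - 276 = -57000 - 276 = -57276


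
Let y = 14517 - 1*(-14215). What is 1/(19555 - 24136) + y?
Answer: 131621291/4581 ≈ 28732.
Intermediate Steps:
y = 28732 (y = 14517 + 14215 = 28732)
1/(19555 - 24136) + y = 1/(19555 - 24136) + 28732 = 1/(-4581) + 28732 = -1/4581 + 28732 = 131621291/4581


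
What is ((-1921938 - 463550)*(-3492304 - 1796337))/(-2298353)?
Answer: -12615989641808/2298353 ≈ -5.4891e+6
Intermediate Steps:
((-1921938 - 463550)*(-3492304 - 1796337))/(-2298353) = -2385488*(-5288641)*(-1/2298353) = 12615989641808*(-1/2298353) = -12615989641808/2298353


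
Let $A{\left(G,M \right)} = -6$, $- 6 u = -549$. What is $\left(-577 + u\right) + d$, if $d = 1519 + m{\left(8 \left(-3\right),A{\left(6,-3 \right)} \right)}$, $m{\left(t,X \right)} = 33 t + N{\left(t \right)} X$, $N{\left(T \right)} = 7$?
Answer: $\frac{399}{2} \approx 199.5$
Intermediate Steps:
$u = \frac{183}{2}$ ($u = \left(- \frac{1}{6}\right) \left(-549\right) = \frac{183}{2} \approx 91.5$)
$m{\left(t,X \right)} = 7 X + 33 t$ ($m{\left(t,X \right)} = 33 t + 7 X = 7 X + 33 t$)
$d = 685$ ($d = 1519 + \left(7 \left(-6\right) + 33 \cdot 8 \left(-3\right)\right) = 1519 + \left(-42 + 33 \left(-24\right)\right) = 1519 - 834 = 685$)
$\left(-577 + u\right) + d = \left(-577 + \frac{183}{2}\right) + 685 = - \frac{971}{2} + 685 = \frac{399}{2}$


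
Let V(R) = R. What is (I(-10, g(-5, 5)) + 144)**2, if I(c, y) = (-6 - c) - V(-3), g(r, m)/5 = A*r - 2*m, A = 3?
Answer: 22801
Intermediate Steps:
g(r, m) = -10*m + 15*r (g(r, m) = 5*(3*r - 2*m) = 5*(-2*m + 3*r) = -10*m + 15*r)
I(c, y) = -3 - c (I(c, y) = (-6 - c) - 1*(-3) = (-6 - c) + 3 = -3 - c)
(I(-10, g(-5, 5)) + 144)**2 = ((-3 - 1*(-10)) + 144)**2 = ((-3 + 10) + 144)**2 = (7 + 144)**2 = 151**2 = 22801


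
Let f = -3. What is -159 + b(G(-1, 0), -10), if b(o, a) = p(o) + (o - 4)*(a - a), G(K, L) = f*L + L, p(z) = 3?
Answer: -156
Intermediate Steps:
G(K, L) = -2*L (G(K, L) = -3*L + L = -2*L)
b(o, a) = 3 (b(o, a) = 3 + (o - 4)*(a - a) = 3 + (-4 + o)*0 = 3 + 0 = 3)
-159 + b(G(-1, 0), -10) = -159 + 3 = -156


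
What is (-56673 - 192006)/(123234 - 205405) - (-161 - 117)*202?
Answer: 4614643355/82171 ≈ 56159.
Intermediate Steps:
(-56673 - 192006)/(123234 - 205405) - (-161 - 117)*202 = -248679/(-82171) - (-278)*202 = -248679*(-1/82171) - 1*(-56156) = 248679/82171 + 56156 = 4614643355/82171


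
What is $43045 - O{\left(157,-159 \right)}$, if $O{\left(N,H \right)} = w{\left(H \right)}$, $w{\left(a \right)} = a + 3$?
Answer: $43201$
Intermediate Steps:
$w{\left(a \right)} = 3 + a$
$O{\left(N,H \right)} = 3 + H$
$43045 - O{\left(157,-159 \right)} = 43045 - \left(3 - 159\right) = 43045 - -156 = 43045 + 156 = 43201$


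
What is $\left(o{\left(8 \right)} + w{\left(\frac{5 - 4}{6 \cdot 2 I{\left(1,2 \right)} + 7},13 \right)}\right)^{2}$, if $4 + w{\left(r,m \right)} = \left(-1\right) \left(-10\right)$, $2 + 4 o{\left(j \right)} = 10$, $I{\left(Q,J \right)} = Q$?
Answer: $64$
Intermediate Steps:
$o{\left(j \right)} = 2$ ($o{\left(j \right)} = - \frac{1}{2} + \frac{1}{4} \cdot 10 = - \frac{1}{2} + \frac{5}{2} = 2$)
$w{\left(r,m \right)} = 6$ ($w{\left(r,m \right)} = -4 - -10 = -4 + 10 = 6$)
$\left(o{\left(8 \right)} + w{\left(\frac{5 - 4}{6 \cdot 2 I{\left(1,2 \right)} + 7},13 \right)}\right)^{2} = \left(2 + 6\right)^{2} = 8^{2} = 64$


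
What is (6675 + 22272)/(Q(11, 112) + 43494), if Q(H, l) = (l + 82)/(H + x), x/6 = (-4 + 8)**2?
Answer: 3097329/4654052 ≈ 0.66551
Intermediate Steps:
x = 96 (x = 6*(-4 + 8)**2 = 6*4**2 = 6*16 = 96)
Q(H, l) = (82 + l)/(96 + H) (Q(H, l) = (l + 82)/(H + 96) = (82 + l)/(96 + H))
(6675 + 22272)/(Q(11, 112) + 43494) = (6675 + 22272)/((82 + 112)/(96 + 11) + 43494) = 28947/(194/107 + 43494) = 28947/(4654052/107) = 28947*(107/4654052) = 3097329/4654052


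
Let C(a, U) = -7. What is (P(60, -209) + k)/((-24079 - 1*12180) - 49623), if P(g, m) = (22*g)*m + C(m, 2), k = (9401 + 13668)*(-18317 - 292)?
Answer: 214783454/42941 ≈ 5001.8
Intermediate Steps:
k = -429291021 (k = 23069*(-18609) = -429291021)
P(g, m) = -7 + 22*g*m (P(g, m) = (22*g)*m - 7 = 22*g*m - 7 = -7 + 22*g*m)
(P(60, -209) + k)/((-24079 - 1*12180) - 49623) = ((-7 + 22*60*(-209)) - 429291021)/((-24079 - 1*12180) - 49623) = ((-7 - 275880) - 429291021)/((-24079 - 12180) - 49623) = (-275887 - 429291021)/(-36259 - 49623) = -429566908/(-85882) = -429566908*(-1/85882) = 214783454/42941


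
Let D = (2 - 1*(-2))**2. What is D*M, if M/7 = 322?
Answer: 36064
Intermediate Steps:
D = 16 (D = (2 + 2)**2 = 4**2 = 16)
M = 2254 (M = 7*322 = 2254)
D*M = 16*2254 = 36064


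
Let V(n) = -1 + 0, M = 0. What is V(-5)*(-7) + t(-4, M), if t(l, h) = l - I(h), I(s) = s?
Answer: 3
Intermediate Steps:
t(l, h) = l - h
V(n) = -1
V(-5)*(-7) + t(-4, M) = -1*(-7) + (-4 - 1*0) = 7 + (-4 + 0) = 7 - 4 = 3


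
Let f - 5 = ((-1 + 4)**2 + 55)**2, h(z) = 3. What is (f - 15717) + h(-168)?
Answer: -11613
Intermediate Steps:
f = 4101 (f = 5 + ((-1 + 4)**2 + 55)**2 = 5 + (3**2 + 55)**2 = 5 + (9 + 55)**2 = 5 + 64**2 = 5 + 4096 = 4101)
(f - 15717) + h(-168) = (4101 - 15717) + 3 = -11616 + 3 = -11613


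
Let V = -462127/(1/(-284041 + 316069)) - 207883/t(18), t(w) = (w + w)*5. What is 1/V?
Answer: -180/2664180847963 ≈ -6.7563e-11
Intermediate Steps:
t(w) = 10*w (t(w) = (2*w)*5 = 10*w)
V = -2664180847963/180 (V = -462127/(1/(-284041 + 316069)) - 207883/(10*18) = -462127/(1/32028) - 207883/180 = -462127/1/32028 - 207883*1/180 = -462127*32028 - 207883/180 = -14801003556 - 207883/180 = -2664180847963/180 ≈ -1.4801e+10)
1/V = 1/(-2664180847963/180) = -180/2664180847963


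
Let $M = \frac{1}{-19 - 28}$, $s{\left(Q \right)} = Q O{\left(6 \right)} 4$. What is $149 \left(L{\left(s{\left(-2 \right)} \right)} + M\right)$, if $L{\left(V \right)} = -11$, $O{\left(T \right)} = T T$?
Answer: $- \frac{77182}{47} \approx -1642.2$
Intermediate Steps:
$O{\left(T \right)} = T^{2}$
$s{\left(Q \right)} = 144 Q$ ($s{\left(Q \right)} = Q 6^{2} \cdot 4 = Q 36 \cdot 4 = 36 Q 4 = 144 Q$)
$M = - \frac{1}{47}$ ($M = \frac{1}{-47} = - \frac{1}{47} \approx -0.021277$)
$149 \left(L{\left(s{\left(-2 \right)} \right)} + M\right) = 149 \left(-11 - \frac{1}{47}\right) = 149 \left(- \frac{518}{47}\right) = - \frac{77182}{47}$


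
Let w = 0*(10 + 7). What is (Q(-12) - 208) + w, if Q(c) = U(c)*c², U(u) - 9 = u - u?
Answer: 1088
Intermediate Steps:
U(u) = 9 (U(u) = 9 + (u - u) = 9 + 0 = 9)
w = 0 (w = 0*17 = 0)
Q(c) = 9*c²
(Q(-12) - 208) + w = (9*(-12)² - 208) + 0 = (9*144 - 208) + 0 = (1296 - 208) + 0 = 1088 + 0 = 1088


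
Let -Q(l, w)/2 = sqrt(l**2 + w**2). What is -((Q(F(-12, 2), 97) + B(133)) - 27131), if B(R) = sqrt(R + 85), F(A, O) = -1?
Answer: 27131 - sqrt(218) + 2*sqrt(9410) ≈ 27310.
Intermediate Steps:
Q(l, w) = -2*sqrt(l**2 + w**2)
B(R) = sqrt(85 + R)
-((Q(F(-12, 2), 97) + B(133)) - 27131) = -((-2*sqrt((-1)**2 + 97**2) + sqrt(85 + 133)) - 27131) = -((-2*sqrt(1 + 9409) + sqrt(218)) - 27131) = -((-2*sqrt(9410) + sqrt(218)) - 27131) = -((sqrt(218) - 2*sqrt(9410)) - 27131) = -(-27131 + sqrt(218) - 2*sqrt(9410)) = 27131 - sqrt(218) + 2*sqrt(9410)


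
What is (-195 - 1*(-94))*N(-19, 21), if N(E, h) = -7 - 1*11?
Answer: 1818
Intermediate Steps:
N(E, h) = -18 (N(E, h) = -7 - 11 = -18)
(-195 - 1*(-94))*N(-19, 21) = (-195 - 1*(-94))*(-18) = (-195 + 94)*(-18) = -101*(-18) = 1818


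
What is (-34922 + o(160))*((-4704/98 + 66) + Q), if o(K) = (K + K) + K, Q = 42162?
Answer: -1452763560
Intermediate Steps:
o(K) = 3*K (o(K) = 2*K + K = 3*K)
(-34922 + o(160))*((-4704/98 + 66) + Q) = (-34922 + 3*160)*((-4704/98 + 66) + 42162) = (-34922 + 480)*((-4704/98 + 66) + 42162) = -34442*((-112*3/7 + 66) + 42162) = -34442*((-48 + 66) + 42162) = -34442*(18 + 42162) = -34442*42180 = -1452763560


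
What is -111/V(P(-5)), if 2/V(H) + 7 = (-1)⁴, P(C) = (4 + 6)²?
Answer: 333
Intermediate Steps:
P(C) = 100 (P(C) = 10² = 100)
V(H) = -⅓ (V(H) = 2/(-7 + (-1)⁴) = 2/(-7 + 1) = 2/(-6) = 2*(-⅙) = -⅓)
-111/V(P(-5)) = -111/(-⅓) = -111*(-3) = 333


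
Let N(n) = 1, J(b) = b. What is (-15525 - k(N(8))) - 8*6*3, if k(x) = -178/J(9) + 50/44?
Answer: -3098771/198 ≈ -15650.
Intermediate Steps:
k(x) = -3691/198 (k(x) = -178/9 + 50/44 = -178*⅑ + 50*(1/44) = -178/9 + 25/22 = -3691/198)
(-15525 - k(N(8))) - 8*6*3 = (-15525 - 1*(-3691/198)) - 8*6*3 = (-15525 + 3691/198) - 48*3 = -3070259/198 - 144 = -3098771/198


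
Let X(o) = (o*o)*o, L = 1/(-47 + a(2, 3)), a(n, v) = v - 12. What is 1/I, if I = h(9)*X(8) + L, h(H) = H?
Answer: 56/258047 ≈ 0.00021701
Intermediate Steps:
a(n, v) = -12 + v
L = -1/56 (L = 1/(-47 + (-12 + 3)) = 1/(-47 - 9) = 1/(-56) = -1/56 ≈ -0.017857)
X(o) = o³ (X(o) = o²*o = o³)
I = 258047/56 (I = 9*8³ - 1/56 = 9*512 - 1/56 = 4608 - 1/56 = 258047/56 ≈ 4608.0)
1/I = 1/(258047/56) = 56/258047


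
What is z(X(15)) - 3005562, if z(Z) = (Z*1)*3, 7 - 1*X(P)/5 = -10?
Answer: -3005307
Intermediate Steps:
X(P) = 85 (X(P) = 35 - 5*(-10) = 35 + 50 = 85)
z(Z) = 3*Z (z(Z) = Z*3 = 3*Z)
z(X(15)) - 3005562 = 3*85 - 3005562 = 255 - 3005562 = -3005307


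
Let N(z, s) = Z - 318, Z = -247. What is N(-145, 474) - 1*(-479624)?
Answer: 479059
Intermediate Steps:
N(z, s) = -565 (N(z, s) = -247 - 318 = -565)
N(-145, 474) - 1*(-479624) = -565 - 1*(-479624) = -565 + 479624 = 479059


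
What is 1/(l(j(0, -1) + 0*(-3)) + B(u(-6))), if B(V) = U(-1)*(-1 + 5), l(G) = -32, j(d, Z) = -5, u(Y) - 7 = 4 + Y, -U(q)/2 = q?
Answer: -1/24 ≈ -0.041667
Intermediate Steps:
U(q) = -2*q
u(Y) = 11 + Y (u(Y) = 7 + (4 + Y) = 11 + Y)
B(V) = 8 (B(V) = (-2*(-1))*(-1 + 5) = 2*4 = 8)
1/(l(j(0, -1) + 0*(-3)) + B(u(-6))) = 1/(-32 + 8) = 1/(-24) = -1/24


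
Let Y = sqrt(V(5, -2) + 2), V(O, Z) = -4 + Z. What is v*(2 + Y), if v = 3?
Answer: 6 + 6*I ≈ 6.0 + 6.0*I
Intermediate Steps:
Y = 2*I (Y = sqrt((-4 - 2) + 2) = sqrt(-6 + 2) = sqrt(-4) = 2*I ≈ 2.0*I)
v*(2 + Y) = 3*(2 + 2*I) = 6 + 6*I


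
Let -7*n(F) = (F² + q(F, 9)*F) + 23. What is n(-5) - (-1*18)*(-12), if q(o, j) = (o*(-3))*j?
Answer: -885/7 ≈ -126.43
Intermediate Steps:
q(o, j) = -3*j*o (q(o, j) = (-3*o)*j = -3*j*o)
n(F) = -23/7 + 26*F²/7 (n(F) = -((F² + (-3*9*F)*F) + 23)/7 = -((F² + (-27*F)*F) + 23)/7 = -((F² - 27*F²) + 23)/7 = -(-26*F² + 23)/7 = -(23 - 26*F²)/7 = -23/7 + 26*F²/7)
n(-5) - (-1*18)*(-12) = (-23/7 + (26/7)*(-5)²) - (-1*18)*(-12) = (-23/7 + (26/7)*25) - (-18)*(-12) = (-23/7 + 650/7) - 1*216 = 627/7 - 216 = -885/7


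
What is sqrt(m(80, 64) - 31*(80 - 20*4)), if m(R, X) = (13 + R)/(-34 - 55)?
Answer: I*sqrt(8277)/89 ≈ 1.0222*I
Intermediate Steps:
m(R, X) = -13/89 - R/89 (m(R, X) = (13 + R)/(-89) = (13 + R)*(-1/89) = -13/89 - R/89)
sqrt(m(80, 64) - 31*(80 - 20*4)) = sqrt((-13/89 - 1/89*80) - 31*(80 - 20*4)) = sqrt((-13/89 - 80/89) - 31*(80 - 80)) = sqrt(-93/89 - 31*0) = sqrt(-93/89 + 0) = sqrt(-93/89) = I*sqrt(8277)/89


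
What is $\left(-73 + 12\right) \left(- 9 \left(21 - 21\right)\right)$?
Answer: $0$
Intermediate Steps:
$\left(-73 + 12\right) \left(- 9 \left(21 - 21\right)\right) = - 61 \left(\left(-9\right) 0\right) = \left(-61\right) 0 = 0$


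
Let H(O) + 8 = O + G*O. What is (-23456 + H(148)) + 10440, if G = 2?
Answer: -12580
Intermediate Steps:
H(O) = -8 + 3*O (H(O) = -8 + (O + 2*O) = -8 + 3*O)
(-23456 + H(148)) + 10440 = (-23456 + (-8 + 3*148)) + 10440 = (-23456 + (-8 + 444)) + 10440 = (-23456 + 436) + 10440 = -23020 + 10440 = -12580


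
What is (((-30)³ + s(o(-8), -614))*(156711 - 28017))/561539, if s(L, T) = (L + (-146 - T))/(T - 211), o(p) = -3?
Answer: -191114579514/30884645 ≈ -6188.0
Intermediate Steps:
s(L, T) = (-146 + L - T)/(-211 + T)
(((-30)³ + s(o(-8), -614))*(156711 - 28017))/561539 = (((-30)³ + (-146 - 3 - 1*(-614))/(-211 - 614))*(156711 - 28017))/561539 = ((-27000 + (-146 - 3 + 614)/(-825))*128694)*(1/561539) = ((-27000 - 1/825*465)*128694)*(1/561539) = ((-27000 - 31/55)*128694)*(1/561539) = -1485031/55*128694*(1/561539) = -191114579514/55*1/561539 = -191114579514/30884645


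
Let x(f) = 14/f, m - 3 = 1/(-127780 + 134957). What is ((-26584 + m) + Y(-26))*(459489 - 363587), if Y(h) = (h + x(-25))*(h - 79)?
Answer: -81879506088984/35885 ≈ -2.2817e+9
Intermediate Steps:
m = 21532/7177 (m = 3 + 1/(-127780 + 134957) = 3 + 1/7177 = 21532/7177 ≈ 3.0001)
Y(h) = (-79 + h)*(-14/25 + h) (Y(h) = (h + 14/(-25))*(h - 79) = (h + 14*(-1/25))*(-79 + h) = (h - 14/25)*(-79 + h) = (-14/25 + h)*(-79 + h) = (-79 + h)*(-14/25 + h))
((-26584 + m) + Y(-26))*(459489 - 363587) = ((-26584 + 21532/7177) + (1106/25 + (-26)**2 - 1989/25*(-26)))*(459489 - 363587) = (-190771836/7177 + (1106/25 + 676 + 51714/25))*95902 = (-190771836/7177 + 13944/5)*95902 = -853783092/35885*95902 = -81879506088984/35885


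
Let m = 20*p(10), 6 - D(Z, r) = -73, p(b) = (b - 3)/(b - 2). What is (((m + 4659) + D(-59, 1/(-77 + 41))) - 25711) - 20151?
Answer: -82213/2 ≈ -41107.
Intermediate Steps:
p(b) = (-3 + b)/(-2 + b)
D(Z, r) = 79 (D(Z, r) = 6 - 1*(-73) = 6 + 73 = 79)
m = 35/2 (m = 20*((-3 + 10)/(-2 + 10)) = 20*(7/8) = 35/2 ≈ 17.500)
(((m + 4659) + D(-59, 1/(-77 + 41))) - 25711) - 20151 = (((35/2 + 4659) + 79) - 25711) - 20151 = ((9353/2 + 79) - 25711) - 20151 = (9511/2 - 25711) - 20151 = -41911/2 - 20151 = -82213/2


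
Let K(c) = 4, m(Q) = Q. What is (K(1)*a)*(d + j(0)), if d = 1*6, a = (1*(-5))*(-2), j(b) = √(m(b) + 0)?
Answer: 240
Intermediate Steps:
j(b) = √b (j(b) = √(b + 0) = √b)
a = 10 (a = -5*(-2) = 10)
d = 6
(K(1)*a)*(d + j(0)) = (4*10)*(6 + √0) = 40*(6 + 0) = 40*6 = 240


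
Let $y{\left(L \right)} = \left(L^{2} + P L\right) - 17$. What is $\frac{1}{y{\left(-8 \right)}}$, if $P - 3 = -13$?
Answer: $\frac{1}{127} \approx 0.007874$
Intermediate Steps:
$P = -10$ ($P = 3 - 13 = -10$)
$y{\left(L \right)} = -17 + L^{2} - 10 L$ ($y{\left(L \right)} = \left(L^{2} - 10 L\right) - 17 = -17 + L^{2} - 10 L$)
$\frac{1}{y{\left(-8 \right)}} = \frac{1}{-17 + \left(-8\right)^{2} - -80} = \frac{1}{-17 + 64 + 80} = \frac{1}{127}$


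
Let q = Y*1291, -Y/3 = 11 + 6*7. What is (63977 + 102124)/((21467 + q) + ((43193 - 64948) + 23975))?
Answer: -166101/181582 ≈ -0.91474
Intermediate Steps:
Y = -159 (Y = -3*(11 + 6*7) = -3*(11 + 42) = -3*53 = -159)
q = -205269 (q = -159*1291 = -205269)
(63977 + 102124)/((21467 + q) + ((43193 - 64948) + 23975)) = (63977 + 102124)/((21467 - 205269) + ((43193 - 64948) + 23975)) = 166101/(-183802 + (-21755 + 23975)) = 166101/(-183802 + 2220) = 166101/(-181582) = 166101*(-1/181582) = -166101/181582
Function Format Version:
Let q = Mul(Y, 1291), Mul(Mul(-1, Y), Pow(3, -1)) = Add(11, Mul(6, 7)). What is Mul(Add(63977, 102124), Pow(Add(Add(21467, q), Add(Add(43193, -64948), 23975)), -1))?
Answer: Rational(-166101, 181582) ≈ -0.91474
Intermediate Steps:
Y = -159 (Y = Mul(-3, Add(11, Mul(6, 7))) = Mul(-3, Add(11, 42)) = Mul(-3, 53) = -159)
q = -205269 (q = Mul(-159, 1291) = -205269)
Mul(Add(63977, 102124), Pow(Add(Add(21467, q), Add(Add(43193, -64948), 23975)), -1)) = Mul(Add(63977, 102124), Pow(Add(Add(21467, -205269), Add(Add(43193, -64948), 23975)), -1)) = Mul(166101, Pow(Add(-183802, Add(-21755, 23975)), -1)) = Mul(166101, Pow(Add(-183802, 2220), -1)) = Mul(166101, Pow(-181582, -1)) = Mul(166101, Rational(-1, 181582)) = Rational(-166101, 181582)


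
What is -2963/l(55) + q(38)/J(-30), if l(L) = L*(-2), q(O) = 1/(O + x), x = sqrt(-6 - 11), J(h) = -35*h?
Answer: 454539433/16874550 - I*sqrt(17)/1534050 ≈ 26.936 - 2.6877e-6*I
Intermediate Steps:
x = I*sqrt(17) (x = sqrt(-17) = I*sqrt(17) ≈ 4.1231*I)
q(O) = 1/(O + I*sqrt(17))
l(L) = -2*L
-2963/l(55) + q(38)/J(-30) = -2963/((-2*55)) + 1/((38 + I*sqrt(17))*((-35*(-30)))) = -2963/(-110) + 1/((38 + I*sqrt(17))*1050) = -2963*(-1/110) + (1/1050)/(38 + I*sqrt(17)) = 2963/110 + 1/(1050*(38 + I*sqrt(17)))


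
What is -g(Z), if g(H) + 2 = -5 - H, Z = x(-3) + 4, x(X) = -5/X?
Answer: 38/3 ≈ 12.667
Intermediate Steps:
Z = 17/3 (Z = -5/(-3) + 4 = -5*(-⅓) + 4 = 5/3 + 4 = 17/3 ≈ 5.6667)
g(H) = -7 - H (g(H) = -2 + (-5 - H) = -7 - H)
-g(Z) = -(-7 - 1*17/3) = -(-7 - 17/3) = -1*(-38/3) = 38/3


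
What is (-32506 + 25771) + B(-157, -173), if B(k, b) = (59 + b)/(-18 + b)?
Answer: -1286271/191 ≈ -6734.4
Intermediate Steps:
B(k, b) = (59 + b)/(-18 + b)
(-32506 + 25771) + B(-157, -173) = (-32506 + 25771) + (59 - 173)/(-18 - 173) = -6735 - 114/(-191) = -6735 - 1/191*(-114) = -6735 + 114/191 = -1286271/191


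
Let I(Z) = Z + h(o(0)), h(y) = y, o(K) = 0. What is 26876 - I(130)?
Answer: 26746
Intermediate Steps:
I(Z) = Z (I(Z) = Z + 0 = Z)
26876 - I(130) = 26876 - 1*130 = 26876 - 130 = 26746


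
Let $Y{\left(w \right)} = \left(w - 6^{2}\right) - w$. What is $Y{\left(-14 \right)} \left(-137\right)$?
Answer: $4932$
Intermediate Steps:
$Y{\left(w \right)} = -36$ ($Y{\left(w \right)} = \left(w - 36\right) - w = \left(-36 + w\right) - w = -36$)
$Y{\left(-14 \right)} \left(-137\right) = \left(-36\right) \left(-137\right) = 4932$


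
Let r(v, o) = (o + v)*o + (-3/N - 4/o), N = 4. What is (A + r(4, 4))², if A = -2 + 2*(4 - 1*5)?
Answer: 11025/16 ≈ 689.06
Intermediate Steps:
A = -4 (A = -2 + 2*(4 - 5) = -2 + 2*(-1) = -2 - 2 = -4)
r(v, o) = -¾ - 4/o + o*(o + v) (r(v, o) = (o + v)*o + (-3/4 - 4/o) = o*(o + v) + (-3*¼ - 4/o) = o*(o + v) + (-¾ - 4/o) = -¾ - 4/o + o*(o + v))
(A + r(4, 4))² = (-4 + (-¾ + 4² - 4/4 + 4*4))² = (-4 + (-¾ + 16 - 4*¼ + 16))² = (-4 + (-¾ + 16 - 1 + 16))² = (-4 + 121/4)² = (105/4)² = 11025/16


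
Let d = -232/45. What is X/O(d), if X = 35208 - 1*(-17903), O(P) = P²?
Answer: 107549775/53824 ≈ 1998.2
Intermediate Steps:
d = -232/45 (d = -232*1/45 = -232/45 ≈ -5.1556)
X = 53111 (X = 35208 + 17903 = 53111)
X/O(d) = 53111/((-232/45)²) = 53111/(53824/2025) = 53111*(2025/53824) = 107549775/53824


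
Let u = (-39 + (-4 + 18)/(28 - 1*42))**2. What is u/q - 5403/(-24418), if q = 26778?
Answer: 91875167/326932602 ≈ 0.28102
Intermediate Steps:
u = 1600 (u = (-39 + 14/(28 - 42))**2 = (-39 + 14/(-14))**2 = (-39 + 14*(-1/14))**2 = (-39 - 1)**2 = (-40)**2 = 1600)
u/q - 5403/(-24418) = 1600/26778 - 5403/(-24418) = 1600*(1/26778) - 5403*(-1/24418) = 800/13389 + 5403/24418 = 91875167/326932602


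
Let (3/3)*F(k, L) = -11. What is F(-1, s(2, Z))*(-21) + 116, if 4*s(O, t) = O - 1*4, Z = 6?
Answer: 347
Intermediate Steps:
s(O, t) = -1 + O/4 (s(O, t) = (O - 1*4)/4 = (O - 4)/4 = (-4 + O)/4 = -1 + O/4)
F(k, L) = -11
F(-1, s(2, Z))*(-21) + 116 = -11*(-21) + 116 = 231 + 116 = 347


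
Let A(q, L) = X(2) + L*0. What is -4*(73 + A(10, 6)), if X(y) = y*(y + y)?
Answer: -324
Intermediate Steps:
X(y) = 2*y² (X(y) = y*(2*y) = 2*y²)
A(q, L) = 8 (A(q, L) = 2*2² + L*0 = 2*4 + 0 = 8 + 0 = 8)
-4*(73 + A(10, 6)) = -4*(73 + 8) = -4*81 = -324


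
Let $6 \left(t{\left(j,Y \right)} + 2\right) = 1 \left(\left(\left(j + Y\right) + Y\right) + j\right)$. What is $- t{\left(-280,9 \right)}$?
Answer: $\frac{277}{3} \approx 92.333$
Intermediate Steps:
$t{\left(j,Y \right)} = -2 + \frac{Y}{3} + \frac{j}{3}$ ($t{\left(j,Y \right)} = -2 + \frac{1 \left(\left(\left(j + Y\right) + Y\right) + j\right)}{6} = -2 + \frac{1 \left(\left(\left(Y + j\right) + Y\right) + j\right)}{6} = -2 + \frac{1 \left(\left(j + 2 Y\right) + j\right)}{6} = -2 + \frac{1 \left(2 Y + 2 j\right)}{6} = -2 + \frac{2 Y + 2 j}{6} = -2 + \left(\frac{Y}{3} + \frac{j}{3}\right) = -2 + \frac{Y}{3} + \frac{j}{3}$)
$- t{\left(-280,9 \right)} = - (-2 + \frac{1}{3} \cdot 9 + \frac{1}{3} \left(-280\right)) = - (-2 + 3 - \frac{280}{3}) = \left(-1\right) \left(- \frac{277}{3}\right) = \frac{277}{3}$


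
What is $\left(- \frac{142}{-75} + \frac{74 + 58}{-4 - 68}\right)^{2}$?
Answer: $\frac{9}{2500} \approx 0.0036$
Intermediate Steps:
$\left(- \frac{142}{-75} + \frac{74 + 58}{-4 - 68}\right)^{2} = \left(\left(-142\right) \left(- \frac{1}{75}\right) + \frac{132}{-72}\right)^{2} = \left(\frac{142}{75} + 132 \left(- \frac{1}{72}\right)\right)^{2} = \left(\frac{142}{75} - \frac{11}{6}\right)^{2} = \left(\frac{3}{50}\right)^{2} = \frac{9}{2500}$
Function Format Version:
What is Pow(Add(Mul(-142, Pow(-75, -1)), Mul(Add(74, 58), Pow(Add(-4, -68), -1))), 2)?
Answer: Rational(9, 2500) ≈ 0.0036000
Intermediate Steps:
Pow(Add(Mul(-142, Pow(-75, -1)), Mul(Add(74, 58), Pow(Add(-4, -68), -1))), 2) = Pow(Add(Mul(-142, Rational(-1, 75)), Mul(132, Pow(-72, -1))), 2) = Pow(Add(Rational(142, 75), Mul(132, Rational(-1, 72))), 2) = Pow(Add(Rational(142, 75), Rational(-11, 6)), 2) = Pow(Rational(3, 50), 2) = Rational(9, 2500)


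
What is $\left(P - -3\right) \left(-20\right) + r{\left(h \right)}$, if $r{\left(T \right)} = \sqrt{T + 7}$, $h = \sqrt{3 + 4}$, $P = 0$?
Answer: $-60 + \sqrt{7 + \sqrt{7}} \approx -56.894$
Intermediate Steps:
$h = \sqrt{7} \approx 2.6458$
$r{\left(T \right)} = \sqrt{7 + T}$
$\left(P - -3\right) \left(-20\right) + r{\left(h \right)} = \left(0 - -3\right) \left(-20\right) + \sqrt{7 + \sqrt{7}} = \left(0 + 3\right) \left(-20\right) + \sqrt{7 + \sqrt{7}} = 3 \left(-20\right) + \sqrt{7 + \sqrt{7}} = -60 + \sqrt{7 + \sqrt{7}}$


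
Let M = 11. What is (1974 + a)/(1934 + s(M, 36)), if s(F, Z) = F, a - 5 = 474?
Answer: 2453/1945 ≈ 1.2612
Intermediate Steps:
a = 479 (a = 5 + 474 = 479)
(1974 + a)/(1934 + s(M, 36)) = (1974 + 479)/(1934 + 11) = 2453/1945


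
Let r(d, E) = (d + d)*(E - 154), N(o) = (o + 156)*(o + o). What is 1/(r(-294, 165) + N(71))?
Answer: 1/25766 ≈ 3.8811e-5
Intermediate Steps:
N(o) = 2*o*(156 + o) (N(o) = (156 + o)*(2*o) = 2*o*(156 + o))
r(d, E) = 2*d*(-154 + E) (r(d, E) = (2*d)*(-154 + E) = 2*d*(-154 + E))
1/(r(-294, 165) + N(71)) = 1/(2*(-294)*(-154 + 165) + 2*71*(156 + 71)) = 1/(2*(-294)*11 + 2*71*227) = 1/(-6468 + 32234) = 1/25766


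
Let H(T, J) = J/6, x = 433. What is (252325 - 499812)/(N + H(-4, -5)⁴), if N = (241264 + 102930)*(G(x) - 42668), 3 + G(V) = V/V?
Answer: 320743152/19034038341455 ≈ 1.6851e-5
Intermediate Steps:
H(T, J) = J/6 (H(T, J) = J*(⅙) = J/6)
G(V) = -2 (G(V) = -3 + V/V = -3 + 1 = -2)
N = -14686757980 (N = (241264 + 102930)*(-2 - 42668) = 344194*(-42670) = -14686757980)
(252325 - 499812)/(N + H(-4, -5)⁴) = (252325 - 499812)/(-14686757980 + ((⅙)*(-5))⁴) = -247487/(-14686757980 + (-⅚)⁴) = -247487/(-14686757980 + 625/1296) = -247487/(-19034038341455/1296) = -247487*(-1296/19034038341455) = 320743152/19034038341455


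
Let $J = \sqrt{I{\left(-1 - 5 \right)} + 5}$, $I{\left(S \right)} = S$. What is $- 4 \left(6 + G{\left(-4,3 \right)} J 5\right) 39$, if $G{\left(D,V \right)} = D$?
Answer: $-936 + 3120 i \approx -936.0 + 3120.0 i$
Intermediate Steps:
$J = i$ ($J = \sqrt{\left(-1 - 5\right) + 5} = \sqrt{-6 + 5} = \sqrt{-1} = i \approx 1.0 i$)
$- 4 \left(6 + G{\left(-4,3 \right)} J 5\right) 39 = - 4 \left(6 + - 4 i 5\right) 39 = - 4 \left(6 - 20 i\right) 39 = \left(-24 + 80 i\right) 39 = -936 + 3120 i$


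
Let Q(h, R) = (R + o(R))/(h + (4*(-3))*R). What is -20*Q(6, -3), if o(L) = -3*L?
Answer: -20/7 ≈ -2.8571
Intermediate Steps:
Q(h, R) = -2*R/(h - 12*R) (Q(h, R) = (R - 3*R)/(h + (4*(-3))*R) = (-2*R)/(h - 12*R) = -2*R/(h - 12*R))
-20*Q(6, -3) = -40*(-3)/(-1*6 + 12*(-3)) = -40*(-3)/(-6 - 36) = -40*(-3)/(-42) = -40*(-3)*(-1)/42 = -20*1/7 = -20/7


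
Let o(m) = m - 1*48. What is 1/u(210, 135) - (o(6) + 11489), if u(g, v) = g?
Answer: -2403869/210 ≈ -11447.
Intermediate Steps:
o(m) = -48 + m (o(m) = m - 48 = -48 + m)
1/u(210, 135) - (o(6) + 11489) = 1/210 - ((-48 + 6) + 11489) = 1/210 - (-42 + 11489) = 1/210 - 1*11447 = 1/210 - 11447 = -2403869/210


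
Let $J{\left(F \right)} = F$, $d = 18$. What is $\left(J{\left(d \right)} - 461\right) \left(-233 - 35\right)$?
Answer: $118724$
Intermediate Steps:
$\left(J{\left(d \right)} - 461\right) \left(-233 - 35\right) = \left(18 - 461\right) \left(-233 - 35\right) = \left(-443\right) \left(-268\right) = 118724$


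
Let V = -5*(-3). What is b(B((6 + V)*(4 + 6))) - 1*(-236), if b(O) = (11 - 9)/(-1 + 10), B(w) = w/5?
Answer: 2126/9 ≈ 236.22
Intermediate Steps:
V = 15
B(w) = w/5 (B(w) = w*(1/5) = w/5)
b(O) = 2/9
b(B((6 + V)*(4 + 6))) - 1*(-236) = 2/9 - 1*(-236) = 2/9 + 236 = 2126/9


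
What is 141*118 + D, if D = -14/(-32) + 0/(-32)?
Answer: 266215/16 ≈ 16638.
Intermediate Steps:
D = 7/16 (D = -14*(-1/32) + 0*(-1/32) = 7/16 + 0 = 7/16 ≈ 0.43750)
141*118 + D = 141*118 + 7/16 = 16638 + 7/16 = 266215/16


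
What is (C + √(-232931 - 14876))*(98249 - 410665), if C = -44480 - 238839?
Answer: 88513388704 - 312416*I*√247807 ≈ 8.8513e+10 - 1.5552e+8*I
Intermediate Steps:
C = -283319
(C + √(-232931 - 14876))*(98249 - 410665) = (-283319 + √(-232931 - 14876))*(98249 - 410665) = (-283319 + √(-247807))*(-312416) = (-283319 + I*√247807)*(-312416) = 88513388704 - 312416*I*√247807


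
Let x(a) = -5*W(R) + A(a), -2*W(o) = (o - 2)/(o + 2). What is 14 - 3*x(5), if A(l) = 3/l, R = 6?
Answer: 169/20 ≈ 8.4500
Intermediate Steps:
W(o) = -(-2 + o)/(2*(2 + o)) (W(o) = -(o - 2)/(2*(o + 2)) = -(-2 + o)/(2*(2 + o)))
x(a) = 5/4 + 3/a (x(a) = -5*(2 - 1*6)/(2*(2 + 6)) + 3/a = -5*(2 - 6)/(2*8) + 3/a = -5*(-4)/(2*8) + 3/a = -5*(-¼) + 3/a = 5/4 + 3/a)
14 - 3*x(5) = 14 - 3*(5/4 + 3/5) = 14 - 3*(5/4 + 3*(⅕)) = 14 - 3*(5/4 + ⅗) = 14 - 3*37/20 = 14 - 111/20 = 169/20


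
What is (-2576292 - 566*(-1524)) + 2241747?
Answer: 528039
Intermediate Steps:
(-2576292 - 566*(-1524)) + 2241747 = (-2576292 + 862584) + 2241747 = -1713708 + 2241747 = 528039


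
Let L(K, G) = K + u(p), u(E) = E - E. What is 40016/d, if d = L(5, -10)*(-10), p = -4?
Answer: -20008/25 ≈ -800.32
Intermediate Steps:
u(E) = 0
L(K, G) = K (L(K, G) = K + 0 = K)
d = -50 (d = 5*(-10) = -50)
40016/d = 40016/(-50) = 40016*(-1/50) = -20008/25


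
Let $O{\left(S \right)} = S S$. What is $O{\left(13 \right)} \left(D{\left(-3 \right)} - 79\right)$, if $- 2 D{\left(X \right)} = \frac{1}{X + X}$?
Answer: $- \frac{160043}{12} \approx -13337.0$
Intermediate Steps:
$O{\left(S \right)} = S^{2}$
$D{\left(X \right)} = - \frac{1}{4 X}$ ($D{\left(X \right)} = - \frac{1}{2 \left(X + X\right)} = - \frac{1}{2 \cdot 2 X} = - \frac{\frac{1}{2} \frac{1}{X}}{2} = - \frac{1}{4 X}$)
$O{\left(13 \right)} \left(D{\left(-3 \right)} - 79\right) = 13^{2} \left(- \frac{1}{4 \left(-3\right)} - 79\right) = 169 \left(\left(- \frac{1}{4}\right) \left(- \frac{1}{3}\right) - 79\right) = 169 \left(\frac{1}{12} - 79\right) = 169 \left(- \frac{947}{12}\right) = - \frac{160043}{12}$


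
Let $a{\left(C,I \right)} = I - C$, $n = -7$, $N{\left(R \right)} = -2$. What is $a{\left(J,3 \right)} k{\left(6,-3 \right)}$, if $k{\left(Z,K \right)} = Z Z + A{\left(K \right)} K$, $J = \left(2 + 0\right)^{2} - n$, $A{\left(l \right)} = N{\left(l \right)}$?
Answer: $-336$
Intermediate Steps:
$A{\left(l \right)} = -2$
$J = 11$ ($J = \left(2 + 0\right)^{2} - -7 = 2^{2} + 7 = 4 + 7 = 11$)
$k{\left(Z,K \right)} = Z^{2} - 2 K$ ($k{\left(Z,K \right)} = Z Z - 2 K = Z^{2} - 2 K$)
$a{\left(J,3 \right)} k{\left(6,-3 \right)} = \left(3 - 11\right) \left(6^{2} - -6\right) = \left(3 - 11\right) \left(36 + 6\right) = \left(-8\right) 42 = -336$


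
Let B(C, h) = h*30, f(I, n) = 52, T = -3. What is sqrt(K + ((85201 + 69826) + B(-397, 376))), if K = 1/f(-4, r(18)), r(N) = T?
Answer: 9*sqrt(1387945)/26 ≈ 407.81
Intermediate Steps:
r(N) = -3
B(C, h) = 30*h
K = 1/52 ≈ 0.019231
sqrt(K + ((85201 + 69826) + B(-397, 376))) = sqrt(1/52 + ((85201 + 69826) + 30*376)) = sqrt(1/52 + (155027 + 11280)) = sqrt(1/52 + 166307) = sqrt(8647965/52) = 9*sqrt(1387945)/26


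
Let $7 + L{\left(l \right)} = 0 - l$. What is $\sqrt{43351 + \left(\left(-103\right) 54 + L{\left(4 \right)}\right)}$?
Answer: $\sqrt{37778} \approx 194.37$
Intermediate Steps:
$L{\left(l \right)} = -7 - l$ ($L{\left(l \right)} = -7 + \left(0 - l\right) = -7 - l$)
$\sqrt{43351 + \left(\left(-103\right) 54 + L{\left(4 \right)}\right)} = \sqrt{43351 - 5573} = \sqrt{37778}$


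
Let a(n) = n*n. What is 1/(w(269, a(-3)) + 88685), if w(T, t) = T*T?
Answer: 1/161046 ≈ 6.2094e-6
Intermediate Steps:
a(n) = n²
w(T, t) = T²
1/(w(269, a(-3)) + 88685) = 1/(269² + 88685) = 1/(72361 + 88685) = 1/161046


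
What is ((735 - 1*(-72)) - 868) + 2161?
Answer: 2100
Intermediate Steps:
((735 - 1*(-72)) - 868) + 2161 = ((735 + 72) - 868) + 2161 = (807 - 868) + 2161 = -61 + 2161 = 2100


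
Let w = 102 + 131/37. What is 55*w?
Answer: 214775/37 ≈ 5804.7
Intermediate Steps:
w = 3905/37 (w = 102 + (1/37)*131 = 102 + 131/37 = 3905/37 ≈ 105.54)
55*w = 55*(3905/37) = 214775/37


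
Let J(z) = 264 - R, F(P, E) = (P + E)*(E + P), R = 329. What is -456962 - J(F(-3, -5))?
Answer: -456897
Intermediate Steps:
F(P, E) = (E + P)² (F(P, E) = (E + P)*(E + P) = (E + P)²)
J(z) = -65 (J(z) = 264 - 1*329 = 264 - 329 = -65)
-456962 - J(F(-3, -5)) = -456962 - 1*(-65) = -456962 + 65 = -456897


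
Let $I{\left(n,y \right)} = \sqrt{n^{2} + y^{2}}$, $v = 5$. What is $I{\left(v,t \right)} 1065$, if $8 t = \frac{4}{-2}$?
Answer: $\frac{1065 \sqrt{401}}{4} \approx 5331.6$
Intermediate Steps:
$t = - \frac{1}{4}$ ($t = \frac{4 \frac{1}{-2}}{8} = \frac{4 \left(- \frac{1}{2}\right)}{8} = \frac{1}{8} \left(-2\right) = - \frac{1}{4} \approx -0.25$)
$I{\left(v,t \right)} 1065 = \sqrt{5^{2} + \left(- \frac{1}{4}\right)^{2}} \cdot 1065 = \sqrt{25 + \frac{1}{16}} \cdot 1065 = \sqrt{\frac{401}{16}} \cdot 1065 = \frac{\sqrt{401}}{4} \cdot 1065 = \frac{1065 \sqrt{401}}{4}$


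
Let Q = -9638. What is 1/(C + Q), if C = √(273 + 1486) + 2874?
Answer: -6764/45749937 - √1759/45749937 ≈ -0.00014876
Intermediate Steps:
C = 2874 + √1759 (C = √1759 + 2874 = 2874 + √1759 ≈ 2915.9)
1/(C + Q) = 1/((2874 + √1759) - 9638) = 1/(-6764 + √1759)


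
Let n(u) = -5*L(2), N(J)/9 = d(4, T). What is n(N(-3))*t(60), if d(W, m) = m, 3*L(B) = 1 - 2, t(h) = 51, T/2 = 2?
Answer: 85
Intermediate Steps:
T = 4 (T = 2*2 = 4)
L(B) = -⅓ (L(B) = (1 - 2)/3 = (⅓)*(-1) = -⅓)
N(J) = 36 (N(J) = 9*4 = 36)
n(u) = 5/3 (n(u) = -5*(-⅓) = 5/3)
n(N(-3))*t(60) = (5/3)*51 = 85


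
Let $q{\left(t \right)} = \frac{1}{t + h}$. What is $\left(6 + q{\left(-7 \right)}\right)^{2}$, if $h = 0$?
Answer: $\frac{1681}{49} \approx 34.306$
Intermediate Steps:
$q{\left(t \right)} = \frac{1}{t}$ ($q{\left(t \right)} = \frac{1}{t + 0} = \frac{1}{t}$)
$\left(6 + q{\left(-7 \right)}\right)^{2} = \left(6 + \frac{1}{-7}\right)^{2} = \left(6 - \frac{1}{7}\right)^{2} = \left(\frac{41}{7}\right)^{2} = \frac{1681}{49}$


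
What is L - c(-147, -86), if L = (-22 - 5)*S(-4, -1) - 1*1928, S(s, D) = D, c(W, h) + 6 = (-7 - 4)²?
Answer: -2016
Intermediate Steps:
c(W, h) = 115 (c(W, h) = -6 + (-7 - 4)² = -6 + (-11)² = -6 + 121 = 115)
L = -1901 (L = (-22 - 5)*(-1) - 1*1928 = -27*(-1) - 1928 = 27 - 1928 = -1901)
L - c(-147, -86) = -1901 - 1*115 = -1901 - 115 = -2016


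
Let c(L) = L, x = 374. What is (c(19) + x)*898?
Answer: 352914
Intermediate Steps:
(c(19) + x)*898 = (19 + 374)*898 = 393*898 = 352914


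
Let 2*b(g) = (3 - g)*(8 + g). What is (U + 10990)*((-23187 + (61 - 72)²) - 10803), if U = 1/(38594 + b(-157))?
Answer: -9928604582809/26674 ≈ -3.7222e+8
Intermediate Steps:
b(g) = (3 - g)*(8 + g)/2 (b(g) = ((3 - g)*(8 + g))/2 = (3 - g)*(8 + g)/2)
U = 1/26674 (U = 1/(38594 + (12 - 5/2*(-157) - ½*(-157)²)) = 1/(38594 + (12 + 785/2 - ½*24649)) = 1/(38594 + (12 + 785/2 - 24649/2)) = 1/(38594 - 11920) = 1/26674 ≈ 3.7490e-5)
(U + 10990)*((-23187 + (61 - 72)²) - 10803) = (1/26674 + 10990)*((-23187 + (61 - 72)²) - 10803) = 293147261*((-23187 + (-11)²) - 10803)/26674 = 293147261*((-23187 + 121) - 10803)/26674 = 293147261*(-23066 - 10803)/26674 = (293147261/26674)*(-33869) = -9928604582809/26674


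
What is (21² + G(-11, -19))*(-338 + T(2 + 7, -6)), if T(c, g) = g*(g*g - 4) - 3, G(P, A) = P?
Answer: -229190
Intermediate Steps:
T(c, g) = -3 + g*(-4 + g²) (T(c, g) = g*(g² - 4) - 3 = g*(-4 + g²) - 3 = -3 + g*(-4 + g²))
(21² + G(-11, -19))*(-338 + T(2 + 7, -6)) = (21² - 11)*(-338 + (-3 + (-6)³ - 4*(-6))) = (441 - 11)*(-338 + (-3 - 216 + 24)) = 430*(-338 - 195) = 430*(-533) = -229190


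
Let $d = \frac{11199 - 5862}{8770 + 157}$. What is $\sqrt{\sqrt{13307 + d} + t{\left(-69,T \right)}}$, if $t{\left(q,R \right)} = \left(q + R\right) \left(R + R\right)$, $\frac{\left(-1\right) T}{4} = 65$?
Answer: $\frac{\sqrt{13633592565320 + 8927 \sqrt{1060500158402}}}{8927} \approx 413.76$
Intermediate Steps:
$T = -260$ ($T = \left(-4\right) 65 = -260$)
$d = \frac{5337}{8927} \approx 0.59785$
$t{\left(q,R \right)} = 2 R \left(R + q\right)$ ($t{\left(q,R \right)} = \left(R + q\right) 2 R = 2 R \left(R + q\right)$)
$\sqrt{\sqrt{13307 + d} + t{\left(-69,T \right)}} = \sqrt{\sqrt{13307 + \frac{5337}{8927}} + 2 \left(-260\right) \left(-260 - 69\right)} = \sqrt{\sqrt{\frac{118796926}{8927}} + 2 \left(-260\right) \left(-329\right)} = \sqrt{\frac{\sqrt{1060500158402}}{8927} + 171080} = \sqrt{171080 + \frac{\sqrt{1060500158402}}{8927}}$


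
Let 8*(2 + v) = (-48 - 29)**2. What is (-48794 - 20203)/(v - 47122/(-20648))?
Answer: -1424650056/15308575 ≈ -93.062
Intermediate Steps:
v = 5913/8 (v = -2 + (-48 - 29)**2/8 = -2 + (1/8)*(-77)**2 = -2 + (1/8)*5929 = -2 + 5929/8 = 5913/8 ≈ 739.13)
(-48794 - 20203)/(v - 47122/(-20648)) = (-48794 - 20203)/(5913/8 - 47122/(-20648)) = -68997/(5913/8 - 47122*(-1/20648)) = -68997/(5913/8 + 23561/10324) = -68997/15308575/20648 = -68997*20648/15308575 = -1424650056/15308575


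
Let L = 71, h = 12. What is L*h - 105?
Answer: 747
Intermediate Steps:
L*h - 105 = 71*12 - 105 = 852 - 105 = 747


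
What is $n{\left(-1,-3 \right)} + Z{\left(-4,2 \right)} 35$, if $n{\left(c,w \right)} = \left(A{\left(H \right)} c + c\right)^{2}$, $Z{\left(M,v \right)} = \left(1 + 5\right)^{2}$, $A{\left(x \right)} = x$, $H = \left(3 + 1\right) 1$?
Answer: $1285$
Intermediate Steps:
$H = 4$ ($H = 4 \cdot 1 = 4$)
$Z{\left(M,v \right)} = 36$ ($Z{\left(M,v \right)} = 6^{2} = 36$)
$n{\left(c,w \right)} = 25 c^{2}$ ($n{\left(c,w \right)} = \left(4 c + c\right)^{2} = \left(5 c\right)^{2} = 25 c^{2}$)
$n{\left(-1,-3 \right)} + Z{\left(-4,2 \right)} 35 = 25 \left(-1\right)^{2} + 36 \cdot 35 = 25 \cdot 1 + 1260 = 25 + 1260 = 1285$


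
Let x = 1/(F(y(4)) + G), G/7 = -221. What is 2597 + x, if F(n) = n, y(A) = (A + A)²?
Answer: 3851350/1483 ≈ 2597.0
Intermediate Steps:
y(A) = 4*A² (y(A) = (2*A)² = 4*A²)
G = -1547 (G = 7*(-221) = -1547)
x = -1/1483 (x = 1/(4*4² - 1547) = 1/(4*16 - 1547) = 1/(64 - 1547) = 1/(-1483) = -1/1483 ≈ -0.00067431)
2597 + x = 2597 - 1/1483 = 3851350/1483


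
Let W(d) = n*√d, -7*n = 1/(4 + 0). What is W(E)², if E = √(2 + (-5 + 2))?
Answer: I/784 ≈ 0.0012755*I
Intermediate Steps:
n = -1/28 (n = -1/(7*(4 + 0)) = -⅐/4 = -⅐*¼ = -1/28 ≈ -0.035714)
E = I (E = √(2 - 3) = √(-1) = I ≈ 1.0*I)
W(d) = -√d/28
W(E)² = (-√I/28)² = I/784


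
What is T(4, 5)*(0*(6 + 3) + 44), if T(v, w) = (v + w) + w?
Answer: 616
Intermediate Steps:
T(v, w) = v + 2*w
T(4, 5)*(0*(6 + 3) + 44) = (4 + 2*5)*(0*(6 + 3) + 44) = (4 + 10)*(0*9 + 44) = 14*(0 + 44) = 14*44 = 616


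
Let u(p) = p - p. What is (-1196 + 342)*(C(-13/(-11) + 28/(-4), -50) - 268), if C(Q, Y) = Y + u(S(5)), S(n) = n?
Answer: 271572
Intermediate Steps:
u(p) = 0
C(Q, Y) = Y (C(Q, Y) = Y + 0 = Y)
(-1196 + 342)*(C(-13/(-11) + 28/(-4), -50) - 268) = (-1196 + 342)*(-50 - 268) = -854*(-318) = 271572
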